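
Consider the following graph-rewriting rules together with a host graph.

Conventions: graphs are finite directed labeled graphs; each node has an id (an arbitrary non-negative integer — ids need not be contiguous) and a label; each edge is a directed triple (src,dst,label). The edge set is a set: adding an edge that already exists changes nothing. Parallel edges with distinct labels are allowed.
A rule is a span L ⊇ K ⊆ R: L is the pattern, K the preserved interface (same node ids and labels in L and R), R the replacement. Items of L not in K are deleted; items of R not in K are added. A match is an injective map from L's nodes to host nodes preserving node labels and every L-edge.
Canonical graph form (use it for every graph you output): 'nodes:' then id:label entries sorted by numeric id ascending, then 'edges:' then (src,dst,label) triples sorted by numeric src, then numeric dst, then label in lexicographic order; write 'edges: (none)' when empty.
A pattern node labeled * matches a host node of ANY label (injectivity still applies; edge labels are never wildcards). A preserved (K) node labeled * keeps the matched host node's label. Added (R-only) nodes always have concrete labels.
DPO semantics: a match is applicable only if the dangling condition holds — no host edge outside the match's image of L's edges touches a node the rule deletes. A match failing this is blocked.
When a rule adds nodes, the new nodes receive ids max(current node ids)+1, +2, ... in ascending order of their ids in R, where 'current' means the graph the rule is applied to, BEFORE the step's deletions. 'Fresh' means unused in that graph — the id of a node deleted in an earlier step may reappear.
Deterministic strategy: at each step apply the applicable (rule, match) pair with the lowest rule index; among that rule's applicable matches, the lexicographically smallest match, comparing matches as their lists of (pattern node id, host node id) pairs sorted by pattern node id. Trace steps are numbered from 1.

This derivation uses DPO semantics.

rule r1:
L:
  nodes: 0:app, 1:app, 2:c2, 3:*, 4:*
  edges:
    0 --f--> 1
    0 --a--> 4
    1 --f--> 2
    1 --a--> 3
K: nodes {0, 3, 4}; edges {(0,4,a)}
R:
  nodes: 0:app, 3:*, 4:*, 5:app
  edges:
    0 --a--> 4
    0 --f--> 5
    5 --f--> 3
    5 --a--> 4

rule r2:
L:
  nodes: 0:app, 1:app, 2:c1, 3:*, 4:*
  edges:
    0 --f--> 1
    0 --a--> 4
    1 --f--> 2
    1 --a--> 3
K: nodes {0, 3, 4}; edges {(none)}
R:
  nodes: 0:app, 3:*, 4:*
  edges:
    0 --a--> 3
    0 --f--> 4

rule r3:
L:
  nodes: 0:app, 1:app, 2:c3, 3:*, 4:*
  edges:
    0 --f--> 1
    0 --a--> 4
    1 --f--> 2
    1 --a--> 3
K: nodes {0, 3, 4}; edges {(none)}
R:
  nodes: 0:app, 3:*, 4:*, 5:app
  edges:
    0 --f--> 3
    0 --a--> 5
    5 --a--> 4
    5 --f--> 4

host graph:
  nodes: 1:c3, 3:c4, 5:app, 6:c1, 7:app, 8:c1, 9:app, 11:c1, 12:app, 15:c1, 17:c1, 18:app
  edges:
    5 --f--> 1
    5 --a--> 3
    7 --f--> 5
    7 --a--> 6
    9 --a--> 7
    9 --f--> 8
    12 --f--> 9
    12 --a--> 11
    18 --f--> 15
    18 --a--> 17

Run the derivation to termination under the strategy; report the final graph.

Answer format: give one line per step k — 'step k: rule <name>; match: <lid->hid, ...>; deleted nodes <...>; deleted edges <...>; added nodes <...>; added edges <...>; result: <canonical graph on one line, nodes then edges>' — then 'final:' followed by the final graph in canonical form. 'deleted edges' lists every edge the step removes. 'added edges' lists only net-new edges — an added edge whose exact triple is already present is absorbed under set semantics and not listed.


step 1: rule r2; match: 0->12, 1->9, 2->8, 3->7, 4->11; deleted nodes 8, 9; deleted edges (9,7,a); (9,8,f); (12,9,f); (12,11,a); added nodes (none); added edges (12,7,a); (12,11,f); result: nodes: 1:c3, 3:c4, 5:app, 6:c1, 7:app, 11:c1, 12:app, 15:c1, 17:c1, 18:app edges: (5,1,f); (5,3,a); (7,5,f); (7,6,a); (12,7,a); (12,11,f); (18,15,f); (18,17,a)
step 2: rule r3; match: 0->7, 1->5, 2->1, 3->3, 4->6; deleted nodes 1, 5; deleted edges (5,1,f); (5,3,a); (7,5,f); (7,6,a); added nodes 19; added edges (7,3,f); (7,19,a); (19,6,a); (19,6,f); result: nodes: 3:c4, 6:c1, 7:app, 11:c1, 12:app, 15:c1, 17:c1, 18:app, 19:app edges: (7,3,f); (7,19,a); (12,7,a); (12,11,f); (18,15,f); (18,17,a); (19,6,a); (19,6,f)
final:
nodes: 3:c4, 6:c1, 7:app, 11:c1, 12:app, 15:c1, 17:c1, 18:app, 19:app
edges: (7,3,f); (7,19,a); (12,7,a); (12,11,f); (18,15,f); (18,17,a); (19,6,a); (19,6,f)


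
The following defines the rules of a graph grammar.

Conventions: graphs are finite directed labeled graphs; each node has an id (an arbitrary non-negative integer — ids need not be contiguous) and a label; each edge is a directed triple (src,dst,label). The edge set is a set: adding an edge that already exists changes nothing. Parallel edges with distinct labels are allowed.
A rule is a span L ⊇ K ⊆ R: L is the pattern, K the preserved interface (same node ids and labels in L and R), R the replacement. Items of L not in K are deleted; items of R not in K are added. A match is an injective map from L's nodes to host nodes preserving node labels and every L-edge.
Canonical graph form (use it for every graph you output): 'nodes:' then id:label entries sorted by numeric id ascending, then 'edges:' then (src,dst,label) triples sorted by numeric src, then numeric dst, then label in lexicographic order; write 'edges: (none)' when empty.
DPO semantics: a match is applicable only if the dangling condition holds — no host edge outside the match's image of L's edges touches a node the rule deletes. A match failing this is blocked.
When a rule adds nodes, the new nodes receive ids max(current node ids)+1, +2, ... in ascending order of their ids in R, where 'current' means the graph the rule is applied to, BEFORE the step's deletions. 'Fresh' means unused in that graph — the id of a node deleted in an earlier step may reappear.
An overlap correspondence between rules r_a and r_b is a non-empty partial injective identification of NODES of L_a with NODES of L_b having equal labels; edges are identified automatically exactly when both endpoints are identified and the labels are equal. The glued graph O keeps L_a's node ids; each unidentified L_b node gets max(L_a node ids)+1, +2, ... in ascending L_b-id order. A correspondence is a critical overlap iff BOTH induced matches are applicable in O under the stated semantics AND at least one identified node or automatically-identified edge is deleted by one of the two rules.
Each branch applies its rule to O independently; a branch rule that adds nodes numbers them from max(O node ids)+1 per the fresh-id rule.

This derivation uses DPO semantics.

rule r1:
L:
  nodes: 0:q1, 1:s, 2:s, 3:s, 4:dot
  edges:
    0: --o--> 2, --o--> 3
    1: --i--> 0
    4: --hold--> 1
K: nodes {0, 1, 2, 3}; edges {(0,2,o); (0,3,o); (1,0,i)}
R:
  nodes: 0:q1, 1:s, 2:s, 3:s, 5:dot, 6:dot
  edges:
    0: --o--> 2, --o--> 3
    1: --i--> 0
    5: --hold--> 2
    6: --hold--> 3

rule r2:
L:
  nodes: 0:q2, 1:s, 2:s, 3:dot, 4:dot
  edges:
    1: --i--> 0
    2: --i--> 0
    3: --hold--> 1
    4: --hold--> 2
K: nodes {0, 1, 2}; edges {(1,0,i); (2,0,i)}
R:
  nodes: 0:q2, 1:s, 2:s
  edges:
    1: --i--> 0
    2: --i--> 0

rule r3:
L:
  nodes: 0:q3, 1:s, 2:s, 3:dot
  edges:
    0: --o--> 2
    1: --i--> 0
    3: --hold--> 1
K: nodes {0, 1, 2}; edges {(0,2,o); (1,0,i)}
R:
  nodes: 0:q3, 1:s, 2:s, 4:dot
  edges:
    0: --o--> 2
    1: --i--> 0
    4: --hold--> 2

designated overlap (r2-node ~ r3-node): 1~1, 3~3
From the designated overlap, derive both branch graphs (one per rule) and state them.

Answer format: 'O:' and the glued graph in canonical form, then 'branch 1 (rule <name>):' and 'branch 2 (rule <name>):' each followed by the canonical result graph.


O:
nodes: 0:q2, 1:s, 2:s, 3:dot, 4:dot, 5:q3, 6:s
edges: (1,0,i); (1,5,i); (2,0,i); (3,1,hold); (4,2,hold); (5,6,o)
branch 1 (rule r2):
nodes: 0:q2, 1:s, 2:s, 5:q3, 6:s
edges: (1,0,i); (1,5,i); (2,0,i); (5,6,o)
branch 2 (rule r3):
nodes: 0:q2, 1:s, 2:s, 4:dot, 5:q3, 6:s, 7:dot
edges: (1,0,i); (1,5,i); (2,0,i); (4,2,hold); (5,6,o); (7,6,hold)


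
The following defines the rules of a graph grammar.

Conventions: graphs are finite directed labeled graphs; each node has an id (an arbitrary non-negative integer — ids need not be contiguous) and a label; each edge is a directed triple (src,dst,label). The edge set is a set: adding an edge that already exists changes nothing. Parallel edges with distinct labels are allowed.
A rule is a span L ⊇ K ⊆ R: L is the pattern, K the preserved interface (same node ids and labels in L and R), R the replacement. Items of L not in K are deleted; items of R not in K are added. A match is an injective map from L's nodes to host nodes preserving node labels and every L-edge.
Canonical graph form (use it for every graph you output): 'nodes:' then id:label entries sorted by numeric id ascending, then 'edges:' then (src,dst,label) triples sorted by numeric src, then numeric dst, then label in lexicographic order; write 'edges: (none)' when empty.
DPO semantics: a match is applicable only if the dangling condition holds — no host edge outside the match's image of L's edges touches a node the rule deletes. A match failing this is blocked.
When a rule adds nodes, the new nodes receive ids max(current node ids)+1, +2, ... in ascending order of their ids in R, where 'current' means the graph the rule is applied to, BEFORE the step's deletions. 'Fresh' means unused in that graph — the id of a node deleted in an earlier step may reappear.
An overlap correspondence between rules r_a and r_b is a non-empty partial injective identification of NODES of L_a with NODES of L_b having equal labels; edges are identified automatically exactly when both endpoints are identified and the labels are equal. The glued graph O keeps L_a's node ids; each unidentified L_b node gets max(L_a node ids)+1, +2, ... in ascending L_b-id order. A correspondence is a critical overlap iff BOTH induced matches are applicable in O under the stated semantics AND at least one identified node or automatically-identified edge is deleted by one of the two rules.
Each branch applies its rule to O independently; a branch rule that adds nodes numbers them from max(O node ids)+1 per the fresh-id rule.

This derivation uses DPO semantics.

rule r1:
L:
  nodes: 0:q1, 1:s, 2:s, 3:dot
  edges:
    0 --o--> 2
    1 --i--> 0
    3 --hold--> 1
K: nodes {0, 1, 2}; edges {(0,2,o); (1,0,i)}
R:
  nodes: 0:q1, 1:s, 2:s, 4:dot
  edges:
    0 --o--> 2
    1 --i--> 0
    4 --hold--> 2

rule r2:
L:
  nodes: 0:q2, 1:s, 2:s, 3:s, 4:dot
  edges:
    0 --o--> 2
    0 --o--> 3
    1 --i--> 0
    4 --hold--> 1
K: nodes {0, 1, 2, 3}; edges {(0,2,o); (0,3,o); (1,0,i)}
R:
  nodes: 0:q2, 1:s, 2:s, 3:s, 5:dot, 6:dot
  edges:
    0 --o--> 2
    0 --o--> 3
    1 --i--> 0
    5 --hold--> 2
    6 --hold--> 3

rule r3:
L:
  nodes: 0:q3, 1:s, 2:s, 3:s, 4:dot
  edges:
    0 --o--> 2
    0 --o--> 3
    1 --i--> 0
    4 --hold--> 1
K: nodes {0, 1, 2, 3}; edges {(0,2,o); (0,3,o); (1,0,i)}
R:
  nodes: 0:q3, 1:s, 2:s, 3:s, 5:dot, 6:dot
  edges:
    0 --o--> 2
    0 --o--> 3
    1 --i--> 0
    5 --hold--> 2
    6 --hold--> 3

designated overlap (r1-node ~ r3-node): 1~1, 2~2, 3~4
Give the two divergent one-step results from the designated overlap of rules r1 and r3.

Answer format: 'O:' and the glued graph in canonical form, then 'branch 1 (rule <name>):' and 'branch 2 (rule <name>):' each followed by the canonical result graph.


O:
nodes: 0:q1, 1:s, 2:s, 3:dot, 4:q3, 5:s
edges: (0,2,o); (1,0,i); (1,4,i); (3,1,hold); (4,2,o); (4,5,o)
branch 1 (rule r1):
nodes: 0:q1, 1:s, 2:s, 4:q3, 5:s, 6:dot
edges: (0,2,o); (1,0,i); (1,4,i); (4,2,o); (4,5,o); (6,2,hold)
branch 2 (rule r3):
nodes: 0:q1, 1:s, 2:s, 4:q3, 5:s, 6:dot, 7:dot
edges: (0,2,o); (1,0,i); (1,4,i); (4,2,o); (4,5,o); (6,2,hold); (7,5,hold)


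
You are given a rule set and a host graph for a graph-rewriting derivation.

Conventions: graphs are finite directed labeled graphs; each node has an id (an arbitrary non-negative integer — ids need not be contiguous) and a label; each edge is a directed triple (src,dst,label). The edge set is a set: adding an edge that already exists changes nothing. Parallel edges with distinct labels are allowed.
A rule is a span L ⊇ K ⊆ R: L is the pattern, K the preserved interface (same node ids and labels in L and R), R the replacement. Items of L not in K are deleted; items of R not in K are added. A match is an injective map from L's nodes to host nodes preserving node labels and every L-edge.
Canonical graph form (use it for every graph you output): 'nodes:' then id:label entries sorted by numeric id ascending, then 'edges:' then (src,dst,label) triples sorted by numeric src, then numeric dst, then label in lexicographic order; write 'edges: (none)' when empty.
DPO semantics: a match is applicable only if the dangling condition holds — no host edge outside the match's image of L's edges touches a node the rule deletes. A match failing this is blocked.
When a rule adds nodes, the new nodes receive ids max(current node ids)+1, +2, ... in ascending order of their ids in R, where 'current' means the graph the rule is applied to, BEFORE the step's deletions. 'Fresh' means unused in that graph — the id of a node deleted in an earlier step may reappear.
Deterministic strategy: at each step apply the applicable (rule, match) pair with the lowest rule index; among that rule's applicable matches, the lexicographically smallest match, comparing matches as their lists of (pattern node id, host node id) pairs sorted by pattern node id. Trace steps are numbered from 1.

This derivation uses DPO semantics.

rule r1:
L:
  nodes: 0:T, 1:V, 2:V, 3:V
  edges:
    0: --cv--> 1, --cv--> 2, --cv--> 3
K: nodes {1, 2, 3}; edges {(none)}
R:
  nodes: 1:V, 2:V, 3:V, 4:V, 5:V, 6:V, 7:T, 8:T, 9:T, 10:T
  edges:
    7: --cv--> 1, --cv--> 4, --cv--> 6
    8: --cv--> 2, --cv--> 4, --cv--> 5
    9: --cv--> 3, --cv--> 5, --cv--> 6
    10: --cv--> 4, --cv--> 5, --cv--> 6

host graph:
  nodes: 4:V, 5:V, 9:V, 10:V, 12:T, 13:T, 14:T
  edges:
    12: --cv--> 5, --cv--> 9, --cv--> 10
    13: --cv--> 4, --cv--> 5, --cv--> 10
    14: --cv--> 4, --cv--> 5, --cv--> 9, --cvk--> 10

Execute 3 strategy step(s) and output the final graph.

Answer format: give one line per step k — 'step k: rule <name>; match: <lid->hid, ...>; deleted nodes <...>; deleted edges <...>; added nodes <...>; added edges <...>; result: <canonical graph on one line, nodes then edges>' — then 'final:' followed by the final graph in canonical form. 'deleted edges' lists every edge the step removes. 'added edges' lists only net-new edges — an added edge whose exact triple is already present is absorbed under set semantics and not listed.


step 1: rule r1; match: 0->12, 1->5, 2->9, 3->10; deleted nodes 12; deleted edges (12,5,cv); (12,9,cv); (12,10,cv); added nodes 15, 16, 17, 18, 19, 20, 21; added edges (18,5,cv); (18,15,cv); (18,17,cv); (19,9,cv); (19,15,cv); (19,16,cv); (20,10,cv); (20,16,cv); (20,17,cv); (21,15,cv); (21,16,cv); (21,17,cv); result: nodes: 4:V, 5:V, 9:V, 10:V, 13:T, 14:T, 15:V, 16:V, 17:V, 18:T, 19:T, 20:T, 21:T edges: (13,4,cv); (13,5,cv); (13,10,cv); (14,4,cv); (14,5,cv); (14,9,cv); (14,10,cvk); (18,5,cv); (18,15,cv); (18,17,cv); (19,9,cv); (19,15,cv); (19,16,cv); (20,10,cv); (20,16,cv); (20,17,cv); (21,15,cv); (21,16,cv); (21,17,cv)
step 2: rule r1; match: 0->13, 1->4, 2->5, 3->10; deleted nodes 13; deleted edges (13,4,cv); (13,5,cv); (13,10,cv); added nodes 22, 23, 24, 25, 26, 27, 28; added edges (25,4,cv); (25,22,cv); (25,24,cv); (26,5,cv); (26,22,cv); (26,23,cv); (27,10,cv); (27,23,cv); (27,24,cv); (28,22,cv); (28,23,cv); (28,24,cv); result: nodes: 4:V, 5:V, 9:V, 10:V, 14:T, 15:V, 16:V, 17:V, 18:T, 19:T, 20:T, 21:T, 22:V, 23:V, 24:V, 25:T, 26:T, 27:T, 28:T edges: (14,4,cv); (14,5,cv); (14,9,cv); (14,10,cvk); (18,5,cv); (18,15,cv); (18,17,cv); (19,9,cv); (19,15,cv); (19,16,cv); (20,10,cv); (20,16,cv); (20,17,cv); (21,15,cv); (21,16,cv); (21,17,cv); (25,4,cv); (25,22,cv); (25,24,cv); (26,5,cv); (26,22,cv); (26,23,cv); (27,10,cv); (27,23,cv); (27,24,cv); (28,22,cv); (28,23,cv); (28,24,cv)
step 3: rule r1; match: 0->18, 1->5, 2->15, 3->17; deleted nodes 18; deleted edges (18,5,cv); (18,15,cv); (18,17,cv); added nodes 29, 30, 31, 32, 33, 34, 35; added edges (32,5,cv); (32,29,cv); (32,31,cv); (33,15,cv); (33,29,cv); (33,30,cv); (34,17,cv); (34,30,cv); (34,31,cv); (35,29,cv); (35,30,cv); (35,31,cv); result: nodes: 4:V, 5:V, 9:V, 10:V, 14:T, 15:V, 16:V, 17:V, 19:T, 20:T, 21:T, 22:V, 23:V, 24:V, 25:T, 26:T, 27:T, 28:T, 29:V, 30:V, 31:V, 32:T, 33:T, 34:T, 35:T edges: (14,4,cv); (14,5,cv); (14,9,cv); (14,10,cvk); (19,9,cv); (19,15,cv); (19,16,cv); (20,10,cv); (20,16,cv); (20,17,cv); (21,15,cv); (21,16,cv); (21,17,cv); (25,4,cv); (25,22,cv); (25,24,cv); (26,5,cv); (26,22,cv); (26,23,cv); (27,10,cv); (27,23,cv); (27,24,cv); (28,22,cv); (28,23,cv); (28,24,cv); (32,5,cv); (32,29,cv); (32,31,cv); (33,15,cv); (33,29,cv); (33,30,cv); (34,17,cv); (34,30,cv); (34,31,cv); (35,29,cv); (35,30,cv); (35,31,cv)
final:
nodes: 4:V, 5:V, 9:V, 10:V, 14:T, 15:V, 16:V, 17:V, 19:T, 20:T, 21:T, 22:V, 23:V, 24:V, 25:T, 26:T, 27:T, 28:T, 29:V, 30:V, 31:V, 32:T, 33:T, 34:T, 35:T
edges: (14,4,cv); (14,5,cv); (14,9,cv); (14,10,cvk); (19,9,cv); (19,15,cv); (19,16,cv); (20,10,cv); (20,16,cv); (20,17,cv); (21,15,cv); (21,16,cv); (21,17,cv); (25,4,cv); (25,22,cv); (25,24,cv); (26,5,cv); (26,22,cv); (26,23,cv); (27,10,cv); (27,23,cv); (27,24,cv); (28,22,cv); (28,23,cv); (28,24,cv); (32,5,cv); (32,29,cv); (32,31,cv); (33,15,cv); (33,29,cv); (33,30,cv); (34,17,cv); (34,30,cv); (34,31,cv); (35,29,cv); (35,30,cv); (35,31,cv)


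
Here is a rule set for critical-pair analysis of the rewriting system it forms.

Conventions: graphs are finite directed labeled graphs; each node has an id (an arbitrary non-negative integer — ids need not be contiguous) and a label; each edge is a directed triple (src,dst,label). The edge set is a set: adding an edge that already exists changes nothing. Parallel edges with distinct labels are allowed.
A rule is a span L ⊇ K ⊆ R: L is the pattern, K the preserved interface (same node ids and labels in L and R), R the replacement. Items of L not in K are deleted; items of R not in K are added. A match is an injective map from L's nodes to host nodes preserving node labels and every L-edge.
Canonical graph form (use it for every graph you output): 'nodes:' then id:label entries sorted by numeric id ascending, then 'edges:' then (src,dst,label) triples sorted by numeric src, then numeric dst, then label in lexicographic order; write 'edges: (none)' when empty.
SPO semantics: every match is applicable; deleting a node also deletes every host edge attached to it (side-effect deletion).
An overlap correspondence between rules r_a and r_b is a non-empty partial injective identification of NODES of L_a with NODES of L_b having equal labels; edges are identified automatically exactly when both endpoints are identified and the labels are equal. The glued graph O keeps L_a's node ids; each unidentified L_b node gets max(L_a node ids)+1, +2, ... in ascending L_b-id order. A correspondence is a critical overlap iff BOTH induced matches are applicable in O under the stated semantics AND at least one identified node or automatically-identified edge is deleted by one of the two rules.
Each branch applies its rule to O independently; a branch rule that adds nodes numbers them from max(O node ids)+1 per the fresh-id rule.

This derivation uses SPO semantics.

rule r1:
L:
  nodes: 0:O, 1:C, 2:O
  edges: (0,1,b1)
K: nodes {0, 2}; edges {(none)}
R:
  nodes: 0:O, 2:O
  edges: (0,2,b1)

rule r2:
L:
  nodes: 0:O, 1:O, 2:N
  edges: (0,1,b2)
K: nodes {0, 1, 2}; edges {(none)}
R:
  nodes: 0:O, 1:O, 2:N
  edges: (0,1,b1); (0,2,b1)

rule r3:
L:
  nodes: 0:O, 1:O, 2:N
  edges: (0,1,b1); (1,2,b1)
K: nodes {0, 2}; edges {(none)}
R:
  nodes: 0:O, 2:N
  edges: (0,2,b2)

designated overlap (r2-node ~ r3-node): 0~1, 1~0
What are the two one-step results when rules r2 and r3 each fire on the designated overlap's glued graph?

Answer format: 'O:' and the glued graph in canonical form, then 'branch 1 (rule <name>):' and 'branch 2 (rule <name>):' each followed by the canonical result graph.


O:
nodes: 0:O, 1:O, 2:N, 3:N
edges: (0,1,b2); (0,3,b1); (1,0,b1)
branch 1 (rule r2):
nodes: 0:O, 1:O, 2:N, 3:N
edges: (0,1,b1); (0,2,b1); (0,3,b1); (1,0,b1)
branch 2 (rule r3):
nodes: 1:O, 2:N, 3:N
edges: (1,3,b2)


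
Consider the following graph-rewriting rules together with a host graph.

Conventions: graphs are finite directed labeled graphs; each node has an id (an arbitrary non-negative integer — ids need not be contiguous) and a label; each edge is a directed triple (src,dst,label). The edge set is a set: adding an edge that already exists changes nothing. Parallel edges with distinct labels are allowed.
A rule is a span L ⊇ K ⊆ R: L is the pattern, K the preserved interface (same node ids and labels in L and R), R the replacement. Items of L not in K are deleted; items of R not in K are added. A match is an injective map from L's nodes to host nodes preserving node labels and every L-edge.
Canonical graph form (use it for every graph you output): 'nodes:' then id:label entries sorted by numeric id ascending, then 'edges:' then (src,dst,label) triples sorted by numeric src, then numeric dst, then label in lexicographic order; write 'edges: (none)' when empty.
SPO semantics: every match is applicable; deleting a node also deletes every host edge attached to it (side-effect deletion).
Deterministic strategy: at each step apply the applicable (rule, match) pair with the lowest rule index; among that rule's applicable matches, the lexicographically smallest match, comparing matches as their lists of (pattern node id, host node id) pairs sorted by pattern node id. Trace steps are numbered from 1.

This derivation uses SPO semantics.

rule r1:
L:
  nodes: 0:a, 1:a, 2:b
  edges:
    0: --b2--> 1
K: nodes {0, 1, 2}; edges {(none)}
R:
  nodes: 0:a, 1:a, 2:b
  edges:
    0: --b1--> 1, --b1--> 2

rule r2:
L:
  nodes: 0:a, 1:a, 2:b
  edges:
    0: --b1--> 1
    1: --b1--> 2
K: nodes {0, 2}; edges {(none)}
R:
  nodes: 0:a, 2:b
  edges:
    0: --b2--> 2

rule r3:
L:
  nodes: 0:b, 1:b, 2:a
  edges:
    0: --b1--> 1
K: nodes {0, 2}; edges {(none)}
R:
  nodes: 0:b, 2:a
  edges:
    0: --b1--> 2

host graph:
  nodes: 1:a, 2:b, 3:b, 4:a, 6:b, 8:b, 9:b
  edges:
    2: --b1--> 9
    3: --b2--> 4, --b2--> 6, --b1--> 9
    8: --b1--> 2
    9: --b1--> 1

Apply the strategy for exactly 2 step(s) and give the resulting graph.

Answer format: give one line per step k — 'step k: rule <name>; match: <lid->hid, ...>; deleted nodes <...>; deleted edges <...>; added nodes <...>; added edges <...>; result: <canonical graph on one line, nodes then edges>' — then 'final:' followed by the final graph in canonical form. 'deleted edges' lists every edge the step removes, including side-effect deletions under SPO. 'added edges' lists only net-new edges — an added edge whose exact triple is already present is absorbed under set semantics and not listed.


step 1: rule r3; match: 0->2, 1->9, 2->1; deleted nodes 9; deleted edges (2,9,b1); (3,9,b1); (9,1,b1); added nodes (none); added edges (2,1,b1); result: nodes: 1:a, 2:b, 3:b, 4:a, 6:b, 8:b edges: (2,1,b1); (3,4,b2); (3,6,b2); (8,2,b1)
step 2: rule r3; match: 0->8, 1->2, 2->1; deleted nodes 2; deleted edges (2,1,b1); (8,2,b1); added nodes (none); added edges (8,1,b1); result: nodes: 1:a, 3:b, 4:a, 6:b, 8:b edges: (3,4,b2); (3,6,b2); (8,1,b1)
final:
nodes: 1:a, 3:b, 4:a, 6:b, 8:b
edges: (3,4,b2); (3,6,b2); (8,1,b1)


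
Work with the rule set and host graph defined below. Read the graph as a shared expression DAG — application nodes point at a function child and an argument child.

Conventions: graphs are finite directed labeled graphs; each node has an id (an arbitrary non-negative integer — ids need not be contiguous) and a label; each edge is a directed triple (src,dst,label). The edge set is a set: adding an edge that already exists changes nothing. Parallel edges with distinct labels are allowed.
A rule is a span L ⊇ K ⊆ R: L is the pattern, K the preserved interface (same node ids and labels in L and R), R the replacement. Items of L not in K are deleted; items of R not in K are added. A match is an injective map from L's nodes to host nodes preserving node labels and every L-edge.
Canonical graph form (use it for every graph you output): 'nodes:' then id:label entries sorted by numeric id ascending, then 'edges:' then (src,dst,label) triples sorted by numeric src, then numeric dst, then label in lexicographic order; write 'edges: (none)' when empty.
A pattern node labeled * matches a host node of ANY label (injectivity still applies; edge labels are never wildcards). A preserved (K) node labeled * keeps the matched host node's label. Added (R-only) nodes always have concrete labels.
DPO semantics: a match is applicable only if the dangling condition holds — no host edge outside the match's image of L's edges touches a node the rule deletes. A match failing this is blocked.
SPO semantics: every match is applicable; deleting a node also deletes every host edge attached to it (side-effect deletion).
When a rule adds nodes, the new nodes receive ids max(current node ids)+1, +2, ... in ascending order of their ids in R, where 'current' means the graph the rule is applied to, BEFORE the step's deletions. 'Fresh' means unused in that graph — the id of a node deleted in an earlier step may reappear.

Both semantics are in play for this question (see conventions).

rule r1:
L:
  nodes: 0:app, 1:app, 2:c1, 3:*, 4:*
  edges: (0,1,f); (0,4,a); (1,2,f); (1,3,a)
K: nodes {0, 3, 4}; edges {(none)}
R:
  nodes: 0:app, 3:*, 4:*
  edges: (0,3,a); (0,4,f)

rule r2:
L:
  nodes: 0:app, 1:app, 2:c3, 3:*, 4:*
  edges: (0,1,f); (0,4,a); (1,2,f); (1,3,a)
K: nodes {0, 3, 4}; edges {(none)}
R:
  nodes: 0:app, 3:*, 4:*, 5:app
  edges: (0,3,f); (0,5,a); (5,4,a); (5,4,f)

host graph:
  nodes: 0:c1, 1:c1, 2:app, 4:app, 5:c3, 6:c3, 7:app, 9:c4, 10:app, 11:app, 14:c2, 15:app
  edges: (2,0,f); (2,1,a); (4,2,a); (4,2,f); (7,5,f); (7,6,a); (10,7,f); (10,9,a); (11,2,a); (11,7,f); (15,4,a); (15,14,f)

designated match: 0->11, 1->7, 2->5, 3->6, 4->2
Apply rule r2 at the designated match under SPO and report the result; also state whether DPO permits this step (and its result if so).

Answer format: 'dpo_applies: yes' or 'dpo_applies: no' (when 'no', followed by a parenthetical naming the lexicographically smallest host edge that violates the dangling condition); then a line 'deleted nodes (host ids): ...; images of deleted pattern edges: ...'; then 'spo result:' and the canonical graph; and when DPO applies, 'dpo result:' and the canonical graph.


dpo_applies: no
(the rule deletes node 7, which keeps host edge (10,7,f) outside the match image — the dangling condition fails, DPO blocks; SPO proceeds and side-deletes such edges)
deleted nodes (host ids): 5, 7; images of deleted pattern edges: (7,5,f); (7,6,a); (11,2,a); (11,7,f)
spo result:
nodes: 0:c1, 1:c1, 2:app, 4:app, 6:c3, 9:c4, 10:app, 11:app, 14:c2, 15:app, 16:app
edges: (2,0,f); (2,1,a); (4,2,a); (4,2,f); (10,9,a); (11,6,f); (11,16,a); (15,4,a); (15,14,f); (16,2,a); (16,2,f)


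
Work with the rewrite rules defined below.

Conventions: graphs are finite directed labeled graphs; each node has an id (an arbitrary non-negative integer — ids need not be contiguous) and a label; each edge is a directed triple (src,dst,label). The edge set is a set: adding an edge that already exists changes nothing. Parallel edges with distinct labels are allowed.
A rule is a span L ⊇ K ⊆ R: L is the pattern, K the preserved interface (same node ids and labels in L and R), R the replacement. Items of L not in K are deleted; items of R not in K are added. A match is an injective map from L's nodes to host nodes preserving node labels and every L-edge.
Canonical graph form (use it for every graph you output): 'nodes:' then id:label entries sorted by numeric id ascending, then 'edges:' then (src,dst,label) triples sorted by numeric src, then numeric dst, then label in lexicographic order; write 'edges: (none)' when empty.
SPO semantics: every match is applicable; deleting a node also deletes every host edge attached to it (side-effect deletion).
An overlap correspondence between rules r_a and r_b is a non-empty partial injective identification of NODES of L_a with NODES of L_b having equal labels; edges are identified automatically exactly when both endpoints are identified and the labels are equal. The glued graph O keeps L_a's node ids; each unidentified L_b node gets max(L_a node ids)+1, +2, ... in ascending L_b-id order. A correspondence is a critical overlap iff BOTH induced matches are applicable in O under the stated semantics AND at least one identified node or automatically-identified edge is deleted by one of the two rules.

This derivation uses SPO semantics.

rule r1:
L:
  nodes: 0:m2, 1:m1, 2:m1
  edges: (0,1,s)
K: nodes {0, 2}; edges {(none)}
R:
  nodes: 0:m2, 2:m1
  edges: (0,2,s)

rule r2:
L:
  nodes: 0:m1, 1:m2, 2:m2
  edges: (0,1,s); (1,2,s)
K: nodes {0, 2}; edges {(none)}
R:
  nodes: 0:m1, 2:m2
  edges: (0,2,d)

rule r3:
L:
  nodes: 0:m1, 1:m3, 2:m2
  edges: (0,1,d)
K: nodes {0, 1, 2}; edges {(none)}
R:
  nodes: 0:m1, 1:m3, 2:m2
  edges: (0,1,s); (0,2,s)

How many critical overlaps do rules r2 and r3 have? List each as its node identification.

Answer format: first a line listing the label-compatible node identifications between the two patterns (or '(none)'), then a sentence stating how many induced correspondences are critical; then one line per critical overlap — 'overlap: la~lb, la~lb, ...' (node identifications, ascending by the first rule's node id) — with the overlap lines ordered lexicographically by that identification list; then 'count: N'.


label-compatible node identifications between L(r2) and L(r3): 0~0, 1~2, 2~2
2 of the induced correspondences are critical overlaps of r2 and r3.
overlap: 0~0, 1~2
overlap: 1~2
count: 2


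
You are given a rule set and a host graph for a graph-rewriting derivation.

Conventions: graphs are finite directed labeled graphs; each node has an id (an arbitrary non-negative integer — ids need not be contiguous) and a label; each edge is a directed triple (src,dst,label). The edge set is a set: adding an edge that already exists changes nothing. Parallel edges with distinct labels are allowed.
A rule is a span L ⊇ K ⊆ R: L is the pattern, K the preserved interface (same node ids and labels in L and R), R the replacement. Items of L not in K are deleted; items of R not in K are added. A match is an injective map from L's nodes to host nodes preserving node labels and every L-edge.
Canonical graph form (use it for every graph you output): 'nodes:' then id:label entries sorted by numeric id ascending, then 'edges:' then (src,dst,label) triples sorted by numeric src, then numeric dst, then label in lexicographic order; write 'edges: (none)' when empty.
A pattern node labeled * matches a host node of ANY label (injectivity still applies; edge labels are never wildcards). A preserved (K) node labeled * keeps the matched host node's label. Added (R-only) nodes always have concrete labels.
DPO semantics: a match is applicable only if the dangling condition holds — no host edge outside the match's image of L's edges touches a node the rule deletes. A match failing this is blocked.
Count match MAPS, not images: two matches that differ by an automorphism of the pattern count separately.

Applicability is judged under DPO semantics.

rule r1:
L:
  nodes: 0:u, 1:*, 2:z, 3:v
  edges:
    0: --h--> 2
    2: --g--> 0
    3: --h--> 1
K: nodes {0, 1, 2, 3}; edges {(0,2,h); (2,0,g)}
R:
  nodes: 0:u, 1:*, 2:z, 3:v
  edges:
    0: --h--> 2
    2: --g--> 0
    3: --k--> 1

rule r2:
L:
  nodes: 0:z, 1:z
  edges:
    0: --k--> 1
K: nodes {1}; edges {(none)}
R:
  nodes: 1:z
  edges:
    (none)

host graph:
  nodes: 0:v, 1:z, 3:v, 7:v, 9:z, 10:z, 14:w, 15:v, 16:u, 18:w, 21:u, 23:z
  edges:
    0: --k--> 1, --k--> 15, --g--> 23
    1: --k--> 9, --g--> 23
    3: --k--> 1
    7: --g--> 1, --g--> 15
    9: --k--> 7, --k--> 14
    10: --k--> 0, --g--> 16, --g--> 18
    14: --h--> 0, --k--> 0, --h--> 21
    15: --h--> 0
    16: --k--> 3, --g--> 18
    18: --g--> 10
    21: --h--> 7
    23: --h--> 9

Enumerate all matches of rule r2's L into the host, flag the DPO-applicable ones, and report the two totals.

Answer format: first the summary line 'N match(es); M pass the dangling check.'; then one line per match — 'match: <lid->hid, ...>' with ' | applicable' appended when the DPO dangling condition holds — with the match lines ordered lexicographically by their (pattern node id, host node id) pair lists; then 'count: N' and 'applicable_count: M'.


1 match(es); 0 pass the dangling check.
match: 0->1, 1->9
count: 1
applicable_count: 0


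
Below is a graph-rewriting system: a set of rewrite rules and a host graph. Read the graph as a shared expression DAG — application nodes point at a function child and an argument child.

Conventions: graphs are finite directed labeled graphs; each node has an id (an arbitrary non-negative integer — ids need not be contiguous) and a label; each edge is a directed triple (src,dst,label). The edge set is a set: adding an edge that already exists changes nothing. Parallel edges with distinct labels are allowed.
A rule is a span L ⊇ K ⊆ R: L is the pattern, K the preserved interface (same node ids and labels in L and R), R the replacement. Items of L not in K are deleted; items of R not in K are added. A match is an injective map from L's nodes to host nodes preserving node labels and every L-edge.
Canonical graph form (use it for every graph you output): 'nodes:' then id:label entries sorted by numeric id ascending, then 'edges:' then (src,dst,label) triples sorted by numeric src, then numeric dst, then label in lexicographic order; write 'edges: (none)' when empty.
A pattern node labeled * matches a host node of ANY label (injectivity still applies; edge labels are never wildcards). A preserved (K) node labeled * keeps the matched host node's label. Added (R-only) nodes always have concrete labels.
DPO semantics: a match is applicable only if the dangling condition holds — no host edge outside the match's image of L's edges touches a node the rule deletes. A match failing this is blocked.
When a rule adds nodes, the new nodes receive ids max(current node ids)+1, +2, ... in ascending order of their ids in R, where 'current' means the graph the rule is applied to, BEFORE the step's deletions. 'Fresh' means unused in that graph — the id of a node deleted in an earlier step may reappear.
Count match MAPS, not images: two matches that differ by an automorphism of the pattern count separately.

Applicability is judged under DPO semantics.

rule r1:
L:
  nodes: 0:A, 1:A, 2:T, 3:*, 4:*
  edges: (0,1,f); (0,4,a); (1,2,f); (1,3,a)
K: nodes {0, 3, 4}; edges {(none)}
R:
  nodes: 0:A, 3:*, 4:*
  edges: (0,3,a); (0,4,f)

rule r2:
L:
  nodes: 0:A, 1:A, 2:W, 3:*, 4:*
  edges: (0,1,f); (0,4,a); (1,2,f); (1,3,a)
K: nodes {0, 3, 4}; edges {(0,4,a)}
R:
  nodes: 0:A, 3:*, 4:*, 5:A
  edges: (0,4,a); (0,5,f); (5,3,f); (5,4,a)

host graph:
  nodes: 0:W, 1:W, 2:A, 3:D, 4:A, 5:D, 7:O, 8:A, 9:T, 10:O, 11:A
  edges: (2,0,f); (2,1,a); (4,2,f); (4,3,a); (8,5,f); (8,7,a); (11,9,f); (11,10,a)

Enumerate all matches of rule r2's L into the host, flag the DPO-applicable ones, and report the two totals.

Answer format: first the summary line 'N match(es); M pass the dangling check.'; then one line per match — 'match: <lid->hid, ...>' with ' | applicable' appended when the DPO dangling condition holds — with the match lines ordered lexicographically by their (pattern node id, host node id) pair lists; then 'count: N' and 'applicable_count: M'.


1 match(es); 1 pass the dangling check.
match: 0->4, 1->2, 2->0, 3->1, 4->3 | applicable
count: 1
applicable_count: 1


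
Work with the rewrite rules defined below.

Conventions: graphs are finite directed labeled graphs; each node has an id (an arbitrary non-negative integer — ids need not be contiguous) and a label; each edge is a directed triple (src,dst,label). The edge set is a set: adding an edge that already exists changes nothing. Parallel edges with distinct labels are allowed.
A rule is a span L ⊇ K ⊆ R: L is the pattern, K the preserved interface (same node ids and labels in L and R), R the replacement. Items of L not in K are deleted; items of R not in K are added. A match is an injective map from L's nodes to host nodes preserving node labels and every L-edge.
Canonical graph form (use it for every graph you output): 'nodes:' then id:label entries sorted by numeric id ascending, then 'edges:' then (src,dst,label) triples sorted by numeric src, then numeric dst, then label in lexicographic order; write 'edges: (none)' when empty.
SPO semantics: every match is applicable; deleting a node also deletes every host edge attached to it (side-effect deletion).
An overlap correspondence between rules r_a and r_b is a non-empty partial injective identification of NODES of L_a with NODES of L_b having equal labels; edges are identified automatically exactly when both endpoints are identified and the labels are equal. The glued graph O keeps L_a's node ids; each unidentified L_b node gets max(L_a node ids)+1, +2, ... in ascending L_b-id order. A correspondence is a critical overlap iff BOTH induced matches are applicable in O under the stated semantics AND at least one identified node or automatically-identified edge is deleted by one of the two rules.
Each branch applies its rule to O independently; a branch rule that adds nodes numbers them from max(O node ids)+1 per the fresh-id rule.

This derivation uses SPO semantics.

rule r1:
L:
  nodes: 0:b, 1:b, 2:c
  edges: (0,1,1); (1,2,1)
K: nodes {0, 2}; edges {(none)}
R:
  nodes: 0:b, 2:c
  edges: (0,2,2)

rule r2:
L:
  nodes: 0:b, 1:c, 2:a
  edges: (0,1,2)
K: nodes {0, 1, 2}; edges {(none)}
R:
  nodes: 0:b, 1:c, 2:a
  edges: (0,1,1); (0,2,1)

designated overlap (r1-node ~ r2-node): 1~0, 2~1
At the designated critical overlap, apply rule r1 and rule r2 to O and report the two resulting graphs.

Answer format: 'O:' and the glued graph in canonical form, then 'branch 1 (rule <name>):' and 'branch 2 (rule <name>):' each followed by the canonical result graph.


O:
nodes: 0:b, 1:b, 2:c, 3:a
edges: (0,1,1); (1,2,1); (1,2,2)
branch 1 (rule r1):
nodes: 0:b, 2:c, 3:a
edges: (0,2,2)
branch 2 (rule r2):
nodes: 0:b, 1:b, 2:c, 3:a
edges: (0,1,1); (1,2,1); (1,3,1)


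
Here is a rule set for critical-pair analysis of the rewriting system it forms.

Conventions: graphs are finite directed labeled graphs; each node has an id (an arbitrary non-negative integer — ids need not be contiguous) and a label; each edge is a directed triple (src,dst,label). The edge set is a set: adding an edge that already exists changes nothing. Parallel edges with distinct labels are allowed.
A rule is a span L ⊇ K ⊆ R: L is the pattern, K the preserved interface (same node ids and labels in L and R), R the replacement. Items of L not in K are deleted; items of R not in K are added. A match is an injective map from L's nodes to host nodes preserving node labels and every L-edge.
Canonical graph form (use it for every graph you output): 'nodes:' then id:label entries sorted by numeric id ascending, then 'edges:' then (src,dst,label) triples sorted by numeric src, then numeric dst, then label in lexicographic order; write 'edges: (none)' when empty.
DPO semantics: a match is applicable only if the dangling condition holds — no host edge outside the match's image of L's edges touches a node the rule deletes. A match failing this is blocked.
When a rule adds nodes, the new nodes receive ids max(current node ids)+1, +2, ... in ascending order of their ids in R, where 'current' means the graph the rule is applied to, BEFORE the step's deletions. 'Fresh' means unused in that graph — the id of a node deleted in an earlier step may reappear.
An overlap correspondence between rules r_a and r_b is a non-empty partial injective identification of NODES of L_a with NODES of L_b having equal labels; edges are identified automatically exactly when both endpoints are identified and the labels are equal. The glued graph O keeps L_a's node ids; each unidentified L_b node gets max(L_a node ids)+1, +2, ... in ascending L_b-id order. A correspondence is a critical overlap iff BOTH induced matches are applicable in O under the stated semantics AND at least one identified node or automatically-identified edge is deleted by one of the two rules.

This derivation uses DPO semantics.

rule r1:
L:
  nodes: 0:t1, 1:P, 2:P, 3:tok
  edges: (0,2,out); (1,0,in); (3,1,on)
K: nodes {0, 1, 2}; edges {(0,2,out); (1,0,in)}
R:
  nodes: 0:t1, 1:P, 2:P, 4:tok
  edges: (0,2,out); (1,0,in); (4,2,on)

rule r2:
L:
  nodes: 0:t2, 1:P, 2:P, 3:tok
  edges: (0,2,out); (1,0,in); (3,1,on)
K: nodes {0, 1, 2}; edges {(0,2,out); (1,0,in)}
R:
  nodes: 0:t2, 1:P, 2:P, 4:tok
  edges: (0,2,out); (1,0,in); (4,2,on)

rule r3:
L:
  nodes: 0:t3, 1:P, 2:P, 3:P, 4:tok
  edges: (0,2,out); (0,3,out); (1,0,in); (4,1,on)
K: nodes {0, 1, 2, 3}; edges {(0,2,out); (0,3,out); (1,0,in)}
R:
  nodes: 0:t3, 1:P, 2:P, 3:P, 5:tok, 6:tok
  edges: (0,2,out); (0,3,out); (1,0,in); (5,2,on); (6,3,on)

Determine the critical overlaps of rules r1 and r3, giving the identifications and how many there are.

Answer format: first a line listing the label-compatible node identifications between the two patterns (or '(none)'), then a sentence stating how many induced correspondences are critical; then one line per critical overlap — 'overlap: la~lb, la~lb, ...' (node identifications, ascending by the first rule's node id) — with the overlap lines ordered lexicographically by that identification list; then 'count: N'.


label-compatible node identifications between L(r1) and L(r3): 1~1, 1~2, 1~3, 2~1, 2~2, 2~3, 3~4
3 of the induced correspondences are critical overlaps of r1 and r3.
overlap: 1~1, 2~2, 3~4
overlap: 1~1, 2~3, 3~4
overlap: 1~1, 3~4
count: 3
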